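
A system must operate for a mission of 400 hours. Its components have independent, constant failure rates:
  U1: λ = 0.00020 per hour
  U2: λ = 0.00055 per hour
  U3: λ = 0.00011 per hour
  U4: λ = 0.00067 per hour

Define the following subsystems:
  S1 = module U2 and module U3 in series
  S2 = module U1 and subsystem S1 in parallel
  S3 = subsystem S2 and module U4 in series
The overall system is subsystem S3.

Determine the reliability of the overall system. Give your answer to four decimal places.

R(U1) = exp(−0.00020 × 400) = 0.923116
R(U2) = exp(−0.00055 × 400) = 0.802519
R(U3) = exp(−0.00011 × 400) = 0.956954
R(U4) = exp(−0.00067 × 400) = 0.764908
Series (U2 and U3): 0.802519 × 0.956954 = 0.767974
Parallel (U1 and [0.767974]): 1 − (1 − 0.923116)(1 − 0.767974) = 0.982161
Series ([0.982161] and U4): 0.982161 × 0.764908 = 0.7513

0.7513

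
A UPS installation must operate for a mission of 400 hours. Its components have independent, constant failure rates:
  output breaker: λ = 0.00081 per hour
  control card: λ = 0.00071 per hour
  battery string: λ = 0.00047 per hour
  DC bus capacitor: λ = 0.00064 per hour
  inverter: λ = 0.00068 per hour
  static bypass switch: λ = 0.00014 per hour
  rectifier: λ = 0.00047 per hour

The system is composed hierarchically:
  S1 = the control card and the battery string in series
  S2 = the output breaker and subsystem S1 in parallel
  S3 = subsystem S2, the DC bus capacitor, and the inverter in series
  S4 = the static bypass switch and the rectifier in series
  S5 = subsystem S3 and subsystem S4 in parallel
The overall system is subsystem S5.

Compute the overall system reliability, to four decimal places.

R(output breaker) = exp(−0.00081 × 400) = 0.723250
R(control card) = exp(−0.00071 × 400) = 0.752767
R(battery string) = exp(−0.00047 × 400) = 0.828615
R(DC bus capacitor) = exp(−0.00064 × 400) = 0.774142
R(inverter) = exp(−0.00068 × 400) = 0.761854
R(static bypass switch) = exp(−0.00014 × 400) = 0.945539
R(rectifier) = exp(−0.00047 × 400) = 0.828615
Series (control card and battery string): 0.752767 × 0.828615 = 0.623754
Parallel (output breaker and [0.623754]): 1 − (1 − 0.723250)(1 − 0.623754) = 0.895874
Series ([0.895874], DC bus capacitor, and inverter): 0.895874 × 0.774142 × 0.761854 = 0.528371
Series (static bypass switch and rectifier): 0.945539 × 0.828615 = 0.783488
Parallel ([0.528371] and [0.783488]): 1 − (1 − 0.528371)(1 − 0.783488) = 0.8979

0.8979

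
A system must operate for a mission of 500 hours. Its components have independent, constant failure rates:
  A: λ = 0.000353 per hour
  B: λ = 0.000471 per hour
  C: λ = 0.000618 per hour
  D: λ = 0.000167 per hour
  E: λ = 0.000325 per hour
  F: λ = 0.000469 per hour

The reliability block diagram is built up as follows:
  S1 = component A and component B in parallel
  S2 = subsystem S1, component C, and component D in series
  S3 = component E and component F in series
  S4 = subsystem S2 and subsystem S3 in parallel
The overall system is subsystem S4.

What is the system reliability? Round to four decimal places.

0.8861

R(A) = exp(−0.000353 × 500) = 0.838199
R(B) = exp(−0.000471 × 500) = 0.790176
R(C) = exp(−0.000618 × 500) = 0.734181
R(D) = exp(−0.000167 × 500) = 0.919891
R(E) = exp(−0.000325 × 500) = 0.850016
R(F) = exp(−0.000469 × 500) = 0.790966
Parallel (A and B): 1 − (1 − 0.838199)(1 − 0.790176) = 0.966050
Series ([0.966050], C, and D): 0.966050 × 0.734181 × 0.919891 = 0.652438
Series (E and F): 0.850016 × 0.790966 = 0.672334
Parallel ([0.652438] and [0.672334]): 1 − (1 − 0.652438)(1 − 0.672334) = 0.8861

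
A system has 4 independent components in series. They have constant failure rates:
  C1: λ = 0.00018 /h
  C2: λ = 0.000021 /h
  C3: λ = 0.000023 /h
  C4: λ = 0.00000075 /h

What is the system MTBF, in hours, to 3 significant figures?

Series of exponential components: λ_sys = Σ λ_i
λ_sys = 0.00018 + 0.000021 + 0.000023 + 0.00000075 = 2.2475e-04 /h
MTBF = 1 / λ_sys = 4450 h

4450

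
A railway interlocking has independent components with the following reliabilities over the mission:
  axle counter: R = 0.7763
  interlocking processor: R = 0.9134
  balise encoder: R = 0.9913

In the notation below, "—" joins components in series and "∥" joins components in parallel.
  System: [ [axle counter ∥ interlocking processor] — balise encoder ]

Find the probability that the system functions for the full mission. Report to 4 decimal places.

Parallel (axle counter and interlocking processor): 1 − (1 − 0.776300)(1 − 0.913400) = 0.980628
Series ([0.980628] and balise encoder): 0.980628 × 0.991300 = 0.9721

0.9721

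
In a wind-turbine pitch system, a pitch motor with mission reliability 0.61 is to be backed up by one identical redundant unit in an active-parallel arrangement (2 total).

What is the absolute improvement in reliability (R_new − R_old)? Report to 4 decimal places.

R_before = 0.61
R_after = 1 − (1 − 0.61)^2 = 0.8479
ΔR = 0.8479 − 0.61 = 0.2379

0.2379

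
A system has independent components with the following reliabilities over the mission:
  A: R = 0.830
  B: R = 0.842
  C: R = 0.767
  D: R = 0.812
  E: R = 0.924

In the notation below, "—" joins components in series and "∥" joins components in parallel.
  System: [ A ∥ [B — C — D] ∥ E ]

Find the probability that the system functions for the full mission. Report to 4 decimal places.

Series (B, C, and D): 0.842000 × 0.767000 × 0.812000 = 0.524401
Parallel (A, [0.524401], and E): 1 − (1 − 0.830000)(1 − 0.524401)(1 − 0.924000) = 0.9939

0.9939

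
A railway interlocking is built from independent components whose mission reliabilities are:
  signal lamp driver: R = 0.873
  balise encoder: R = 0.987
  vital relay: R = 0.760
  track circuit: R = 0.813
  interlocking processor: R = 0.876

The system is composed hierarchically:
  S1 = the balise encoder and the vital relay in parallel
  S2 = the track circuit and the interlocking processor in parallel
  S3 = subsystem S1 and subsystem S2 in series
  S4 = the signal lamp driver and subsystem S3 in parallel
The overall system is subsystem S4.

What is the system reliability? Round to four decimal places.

0.9967

Parallel (balise encoder and vital relay): 1 − (1 − 0.987000)(1 − 0.760000) = 0.996880
Parallel (track circuit and interlocking processor): 1 − (1 − 0.813000)(1 − 0.876000) = 0.976812
Series ([0.996880] and [0.976812]): 0.996880 × 0.976812 = 0.973764
Parallel (signal lamp driver and [0.973764]): 1 − (1 − 0.873000)(1 − 0.973764) = 0.9967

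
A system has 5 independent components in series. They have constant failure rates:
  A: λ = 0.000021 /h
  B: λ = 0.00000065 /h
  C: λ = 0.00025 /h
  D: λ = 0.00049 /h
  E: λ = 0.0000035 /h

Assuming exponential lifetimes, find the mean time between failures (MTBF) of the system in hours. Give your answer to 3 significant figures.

Series of exponential components: λ_sys = Σ λ_i
λ_sys = 0.000021 + 0.00000065 + 0.00025 + 0.00049 + 0.0000035 = 7.6515e-04 /h
MTBF = 1 / λ_sys = 1310 h

1310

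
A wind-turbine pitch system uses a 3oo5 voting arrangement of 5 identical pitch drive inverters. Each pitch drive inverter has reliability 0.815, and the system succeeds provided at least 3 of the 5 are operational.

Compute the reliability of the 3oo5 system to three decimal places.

R = Σ_{i=3}^{5} C(5,i) p^i (1−p)^{5−i} with p = 0.815
C(5,3)·0.815^3·0.185^2 = 0.18527
C(5,4)·0.815^4·0.185^1 = 0.40811
C(5,5)·0.815^5·0.185^0 = 0.35957
Sum = 0.953

0.953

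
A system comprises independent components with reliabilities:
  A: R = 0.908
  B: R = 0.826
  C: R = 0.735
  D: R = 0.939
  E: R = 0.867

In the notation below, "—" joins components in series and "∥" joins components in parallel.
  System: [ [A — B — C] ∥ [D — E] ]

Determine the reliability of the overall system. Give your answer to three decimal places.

0.917

Series (A, B, and C): 0.90800 × 0.82600 × 0.73500 = 0.55126
Series (D and E): 0.93900 × 0.86700 = 0.81411
Parallel ([0.55126] and [0.81411]): 1 − (1 − 0.55126)(1 − 0.81411) = 0.917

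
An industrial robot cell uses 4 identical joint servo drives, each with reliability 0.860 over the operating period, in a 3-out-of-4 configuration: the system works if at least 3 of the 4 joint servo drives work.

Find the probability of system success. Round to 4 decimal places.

R = Σ_{i=3}^{4} C(4,i) p^i (1−p)^{4−i} with p = 0.860
C(4,3)·0.860^3·0.140^1 = 0.356191
C(4,4)·0.860^4·0.140^0 = 0.547008
Sum = 0.9032

0.9032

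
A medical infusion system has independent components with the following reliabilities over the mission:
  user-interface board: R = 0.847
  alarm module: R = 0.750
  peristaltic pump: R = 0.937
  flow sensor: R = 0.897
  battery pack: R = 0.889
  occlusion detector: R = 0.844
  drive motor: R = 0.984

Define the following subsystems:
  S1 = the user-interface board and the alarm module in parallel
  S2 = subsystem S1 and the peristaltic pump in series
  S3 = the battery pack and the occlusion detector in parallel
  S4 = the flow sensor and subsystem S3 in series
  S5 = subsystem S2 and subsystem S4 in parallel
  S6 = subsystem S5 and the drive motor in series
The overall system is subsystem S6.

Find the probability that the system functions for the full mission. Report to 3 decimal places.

0.972

Parallel (user-interface board and alarm module): 1 − (1 − 0.84700)(1 − 0.75000) = 0.96175
Series ([0.96175] and peristaltic pump): 0.96175 × 0.93700 = 0.90116
Parallel (battery pack and occlusion detector): 1 − (1 − 0.88900)(1 − 0.84400) = 0.98268
Series (flow sensor and [0.98268]): 0.89700 × 0.98268 = 0.88146
Parallel ([0.90116] and [0.88146]): 1 − (1 − 0.90116)(1 − 0.88146) = 0.98828
Series ([0.98828] and drive motor): 0.98828 × 0.98400 = 0.972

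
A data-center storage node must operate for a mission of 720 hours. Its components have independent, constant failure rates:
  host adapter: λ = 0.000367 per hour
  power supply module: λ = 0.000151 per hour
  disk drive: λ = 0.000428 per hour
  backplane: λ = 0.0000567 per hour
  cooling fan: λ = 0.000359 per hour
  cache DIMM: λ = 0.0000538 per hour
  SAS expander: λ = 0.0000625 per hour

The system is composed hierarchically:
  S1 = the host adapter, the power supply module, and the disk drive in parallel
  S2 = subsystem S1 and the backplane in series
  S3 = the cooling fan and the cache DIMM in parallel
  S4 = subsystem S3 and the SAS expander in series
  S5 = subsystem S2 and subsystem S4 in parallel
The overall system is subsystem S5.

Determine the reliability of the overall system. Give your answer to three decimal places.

0.998

R(host adapter) = exp(−0.000367 × 720) = 0.76779
R(power supply module) = exp(−0.000151 × 720) = 0.89698
R(disk drive) = exp(−0.000428 × 720) = 0.73480
R(backplane) = exp(−0.0000567 × 720) = 0.96000
R(cooling fan) = exp(−0.000359 × 720) = 0.77222
R(cache DIMM) = exp(−0.0000538 × 720) = 0.96200
R(SAS expander) = exp(−0.0000625 × 720) = 0.95600
Parallel (host adapter, power supply module, and disk drive): 1 − (1 − 0.76779)(1 − 0.89698)(1 − 0.73480) = 0.99366
Series ([0.99366] and backplane): 0.99366 × 0.96000 = 0.95391
Parallel (cooling fan and cache DIMM): 1 − (1 − 0.77222)(1 − 0.96200) = 0.99134
Series ([0.99134] and SAS expander): 0.99134 × 0.95600 = 0.94772
Parallel ([0.95391] and [0.94772]): 1 − (1 − 0.95391)(1 − 0.94772) = 0.998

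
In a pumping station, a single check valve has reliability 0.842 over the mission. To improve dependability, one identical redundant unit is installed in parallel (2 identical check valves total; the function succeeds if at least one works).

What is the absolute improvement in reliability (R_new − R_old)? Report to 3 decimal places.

0.133

R_before = 0.842
R_after = 1 − (1 − 0.842)^2 = 0.975
ΔR = 0.975 − 0.842 = 0.133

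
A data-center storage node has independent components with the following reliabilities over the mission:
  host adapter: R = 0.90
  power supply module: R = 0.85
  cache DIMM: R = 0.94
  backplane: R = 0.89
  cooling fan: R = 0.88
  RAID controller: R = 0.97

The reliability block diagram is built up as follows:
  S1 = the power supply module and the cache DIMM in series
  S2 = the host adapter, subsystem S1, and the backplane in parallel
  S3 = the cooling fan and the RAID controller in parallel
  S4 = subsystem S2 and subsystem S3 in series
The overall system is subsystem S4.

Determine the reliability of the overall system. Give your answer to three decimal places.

0.994

Series (power supply module and cache DIMM): 0.85000 × 0.94000 = 0.79900
Parallel (host adapter, [0.79900], and backplane): 1 − (1 − 0.90000)(1 − 0.79900)(1 − 0.89000) = 0.99779
Parallel (cooling fan and RAID controller): 1 − (1 − 0.88000)(1 − 0.97000) = 0.99640
Series ([0.99779] and [0.99640]): 0.99779 × 0.99640 = 0.994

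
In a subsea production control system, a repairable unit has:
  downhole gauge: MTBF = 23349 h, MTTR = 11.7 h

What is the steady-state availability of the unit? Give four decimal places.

0.9995

A(downhole gauge) = MTBF/(MTBF+MTTR) = 23349/(23349+11.7) = 0.9995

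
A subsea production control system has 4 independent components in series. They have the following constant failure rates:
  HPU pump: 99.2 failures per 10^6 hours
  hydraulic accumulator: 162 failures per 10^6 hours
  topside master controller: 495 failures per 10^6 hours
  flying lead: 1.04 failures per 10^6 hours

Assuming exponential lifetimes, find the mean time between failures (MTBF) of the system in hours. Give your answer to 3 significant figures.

1320

Series of exponential components: λ_sys = Σ λ_i
λ_sys = 0.0000992 + 0.000162 + 0.000495 + 0.00000104 = 7.5724e-04 /h
MTBF = 1 / λ_sys = 1320 h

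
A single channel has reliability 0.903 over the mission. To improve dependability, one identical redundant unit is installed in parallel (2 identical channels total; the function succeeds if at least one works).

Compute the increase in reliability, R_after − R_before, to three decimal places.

0.088

R_before = 0.903
R_after = 1 − (1 − 0.903)^2 = 0.991
ΔR = 0.991 − 0.903 = 0.088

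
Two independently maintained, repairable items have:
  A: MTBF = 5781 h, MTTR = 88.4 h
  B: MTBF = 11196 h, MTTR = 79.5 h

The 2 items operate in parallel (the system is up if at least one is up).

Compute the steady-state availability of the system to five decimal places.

0.99989

A(A) = MTBF/(MTBF+MTTR) = 5781/(5781+88.4) = 0.984939
A(B) = MTBF/(MTBF+MTTR) = 11196/(11196+79.5) = 0.992949
Parallel availability: 1 − (1 − 0.984939)(1 − 0.992949) = 0.99989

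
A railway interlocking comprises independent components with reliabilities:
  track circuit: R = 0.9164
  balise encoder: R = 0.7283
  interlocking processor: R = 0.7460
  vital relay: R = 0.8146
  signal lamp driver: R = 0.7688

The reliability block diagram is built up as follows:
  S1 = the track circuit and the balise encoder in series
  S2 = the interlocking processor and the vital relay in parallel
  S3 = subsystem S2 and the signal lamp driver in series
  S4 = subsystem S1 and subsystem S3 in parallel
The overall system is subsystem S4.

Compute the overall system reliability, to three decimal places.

0.911

Series (track circuit and balise encoder): 0.91640 × 0.72830 = 0.66741
Parallel (interlocking processor and vital relay): 1 − (1 − 0.74600)(1 − 0.81460) = 0.95291
Series ([0.95291] and signal lamp driver): 0.95291 × 0.76880 = 0.73260
Parallel ([0.66741] and [0.73260]): 1 − (1 − 0.66741)(1 − 0.73260) = 0.911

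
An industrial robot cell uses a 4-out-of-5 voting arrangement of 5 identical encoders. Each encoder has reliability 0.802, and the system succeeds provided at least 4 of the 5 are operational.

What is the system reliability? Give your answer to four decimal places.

0.7414

R = Σ_{i=4}^{5} C(5,i) p^i (1−p)^{5−i} with p = 0.802
C(5,4)·0.802^4·0.198^1 = 0.409574
C(5,5)·0.802^5·0.198^0 = 0.331797
Sum = 0.7414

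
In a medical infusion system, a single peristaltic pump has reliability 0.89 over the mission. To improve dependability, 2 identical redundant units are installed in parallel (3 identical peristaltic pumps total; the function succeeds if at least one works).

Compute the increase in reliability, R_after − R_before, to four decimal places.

0.1087

R_before = 0.89
R_after = 1 − (1 − 0.89)^3 = 0.9987
ΔR = 0.9987 − 0.89 = 0.1087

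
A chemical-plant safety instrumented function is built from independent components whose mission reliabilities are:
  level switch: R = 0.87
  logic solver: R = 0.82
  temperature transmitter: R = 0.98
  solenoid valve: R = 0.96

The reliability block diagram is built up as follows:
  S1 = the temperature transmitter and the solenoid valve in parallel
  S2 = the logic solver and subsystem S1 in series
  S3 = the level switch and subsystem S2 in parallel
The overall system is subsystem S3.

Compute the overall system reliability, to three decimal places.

0.977

Parallel (temperature transmitter and solenoid valve): 1 − (1 − 0.98000)(1 − 0.96000) = 0.99920
Series (logic solver and [0.99920]): 0.82000 × 0.99920 = 0.81934
Parallel (level switch and [0.81934]): 1 − (1 − 0.87000)(1 − 0.81934) = 0.977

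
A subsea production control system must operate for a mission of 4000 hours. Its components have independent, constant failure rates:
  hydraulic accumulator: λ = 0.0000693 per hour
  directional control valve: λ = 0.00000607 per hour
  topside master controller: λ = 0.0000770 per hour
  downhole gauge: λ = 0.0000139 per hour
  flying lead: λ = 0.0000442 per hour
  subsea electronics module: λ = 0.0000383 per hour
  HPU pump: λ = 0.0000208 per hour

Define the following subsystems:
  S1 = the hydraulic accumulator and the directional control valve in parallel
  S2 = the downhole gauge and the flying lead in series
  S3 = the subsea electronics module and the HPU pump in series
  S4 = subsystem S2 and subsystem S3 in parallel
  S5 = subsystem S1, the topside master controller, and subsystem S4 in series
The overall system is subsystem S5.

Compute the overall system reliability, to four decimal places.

R(hydraulic accumulator) = exp(−0.0000693 × 4000) = 0.757903
R(directional control valve) = exp(−0.00000607 × 4000) = 0.976012
R(topside master controller) = exp(−0.0000770 × 4000) = 0.734915
R(downhole gauge) = exp(−0.0000139 × 4000) = 0.945917
R(flying lead) = exp(−0.0000442 × 4000) = 0.837947
R(subsea electronics module) = exp(−0.0000383 × 4000) = 0.857958
R(HPU pump) = exp(−0.0000208 × 4000) = 0.920167
Parallel (hydraulic accumulator and directional control valve): 1 − (1 − 0.757903)(1 − 0.976012) = 0.994193
Series (downhole gauge and flying lead): 0.945917 × 0.837947 = 0.792628
Series (subsea electronics module and HPU pump): 0.857958 × 0.920167 = 0.789465
Parallel ([0.792628] and [0.789465]): 1 − (1 − 0.792628)(1 − 0.789465) = 0.956341
Series ([0.994193], topside master controller, and [0.956341]): 0.994193 × 0.734915 × 0.956341 = 0.6987

0.6987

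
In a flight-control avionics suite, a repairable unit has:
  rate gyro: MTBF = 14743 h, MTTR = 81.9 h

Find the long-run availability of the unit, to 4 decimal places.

0.9945

A(rate gyro) = MTBF/(MTBF+MTTR) = 14743/(14743+81.9) = 0.9945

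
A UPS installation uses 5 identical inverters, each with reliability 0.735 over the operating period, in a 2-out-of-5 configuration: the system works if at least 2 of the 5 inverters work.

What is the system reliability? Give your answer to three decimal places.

R = Σ_{i=2}^{5} C(5,i) p^i (1−p)^{5−i} with p = 0.735
C(5,2)·0.735^2·0.265^3 = 0.10053
C(5,3)·0.735^3·0.265^2 = 0.27884
C(5,4)·0.735^4·0.265^1 = 0.38669
C(5,5)·0.735^5·0.265^0 = 0.21450
Sum = 0.981

0.981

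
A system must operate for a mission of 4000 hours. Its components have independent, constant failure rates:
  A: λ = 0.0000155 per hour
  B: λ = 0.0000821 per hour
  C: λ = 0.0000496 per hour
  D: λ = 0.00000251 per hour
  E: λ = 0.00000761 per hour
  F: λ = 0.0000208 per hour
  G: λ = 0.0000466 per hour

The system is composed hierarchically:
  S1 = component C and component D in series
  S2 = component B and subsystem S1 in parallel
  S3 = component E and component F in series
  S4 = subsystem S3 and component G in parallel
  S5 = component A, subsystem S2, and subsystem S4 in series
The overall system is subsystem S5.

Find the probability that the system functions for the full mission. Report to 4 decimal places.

R(A) = exp(−0.0000155 × 4000) = 0.939883
R(B) = exp(−0.0000821 × 4000) = 0.720075
R(C) = exp(−0.0000496 × 4000) = 0.820042
R(D) = exp(−0.00000251 × 4000) = 0.990010
R(E) = exp(−0.00000761 × 4000) = 0.970019
R(F) = exp(−0.0000208 × 4000) = 0.920167
R(G) = exp(−0.0000466 × 4000) = 0.829942
Series (C and D): 0.820042 × 0.990010 = 0.811850
Parallel (B and [0.811850]): 1 − (1 − 0.720075)(1 − 0.811850) = 0.947332
Series (E and F): 0.970019 × 0.920167 = 0.892579
Parallel ([0.892579] and G): 1 − (1 − 0.892579)(1 − 0.829942) = 0.981732
Series (A, [0.947332], and [0.981732]): 0.939883 × 0.947332 × 0.981732 = 0.8741

0.8741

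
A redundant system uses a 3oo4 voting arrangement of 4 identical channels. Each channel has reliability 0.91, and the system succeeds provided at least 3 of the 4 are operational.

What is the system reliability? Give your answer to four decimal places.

R = Σ_{i=3}^{4} C(4,i) p^i (1−p)^{4−i} with p = 0.91
C(4,3)·0.91^3·0.09^1 = 0.271286
C(4,4)·0.91^4·0.09^0 = 0.685750
Sum = 0.9570

0.9570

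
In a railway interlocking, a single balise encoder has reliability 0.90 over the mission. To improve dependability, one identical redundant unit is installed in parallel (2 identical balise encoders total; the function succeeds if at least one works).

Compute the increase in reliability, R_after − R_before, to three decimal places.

0.090

R_before = 0.90
R_after = 1 − (1 − 0.90)^2 = 0.990
ΔR = 0.990 − 0.90 = 0.090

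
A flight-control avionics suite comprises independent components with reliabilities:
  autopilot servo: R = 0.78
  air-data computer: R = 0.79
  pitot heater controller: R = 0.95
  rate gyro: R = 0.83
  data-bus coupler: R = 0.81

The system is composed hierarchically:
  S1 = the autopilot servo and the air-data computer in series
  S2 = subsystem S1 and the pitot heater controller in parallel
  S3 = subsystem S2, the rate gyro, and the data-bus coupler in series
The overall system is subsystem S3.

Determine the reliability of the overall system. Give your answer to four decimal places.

0.6594

Series (autopilot servo and air-data computer): 0.780000 × 0.790000 = 0.616200
Parallel ([0.616200] and pitot heater controller): 1 − (1 − 0.616200)(1 − 0.950000) = 0.980810
Series ([0.980810], rate gyro, and data-bus coupler): 0.980810 × 0.830000 × 0.810000 = 0.6594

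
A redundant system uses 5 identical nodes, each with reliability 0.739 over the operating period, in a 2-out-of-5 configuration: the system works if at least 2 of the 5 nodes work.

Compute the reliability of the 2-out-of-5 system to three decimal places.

0.982

R = Σ_{i=2}^{5} C(5,i) p^i (1−p)^{5−i} with p = 0.739
C(5,2)·0.739^2·0.261^3 = 0.09710
C(5,3)·0.739^3·0.261^2 = 0.27493
C(5,4)·0.739^4·0.261^1 = 0.38921
C(5,5)·0.739^5·0.261^0 = 0.22041
Sum = 0.982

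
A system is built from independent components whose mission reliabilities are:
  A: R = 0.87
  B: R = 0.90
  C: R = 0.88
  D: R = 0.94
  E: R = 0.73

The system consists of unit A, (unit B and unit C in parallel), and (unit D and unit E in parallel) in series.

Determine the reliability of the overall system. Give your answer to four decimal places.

0.8456

Parallel (B and C): 1 − (1 − 0.900000)(1 − 0.880000) = 0.988000
Parallel (D and E): 1 − (1 − 0.940000)(1 − 0.730000) = 0.983800
Series (A, [0.988000], and [0.983800]): 0.870000 × 0.988000 × 0.983800 = 0.8456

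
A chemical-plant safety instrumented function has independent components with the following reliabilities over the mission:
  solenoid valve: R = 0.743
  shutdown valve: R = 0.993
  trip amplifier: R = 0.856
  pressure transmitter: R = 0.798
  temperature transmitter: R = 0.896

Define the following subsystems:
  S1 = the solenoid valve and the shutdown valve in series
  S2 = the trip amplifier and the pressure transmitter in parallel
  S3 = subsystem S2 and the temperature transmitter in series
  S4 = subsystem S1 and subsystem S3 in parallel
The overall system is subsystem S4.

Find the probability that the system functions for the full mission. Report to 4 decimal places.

Series (solenoid valve and shutdown valve): 0.743000 × 0.993000 = 0.737799
Parallel (trip amplifier and pressure transmitter): 1 − (1 − 0.856000)(1 − 0.798000) = 0.970912
Series ([0.970912] and temperature transmitter): 0.970912 × 0.896000 = 0.869937
Parallel ([0.737799] and [0.869937]): 1 − (1 − 0.737799)(1 − 0.869937) = 0.9659

0.9659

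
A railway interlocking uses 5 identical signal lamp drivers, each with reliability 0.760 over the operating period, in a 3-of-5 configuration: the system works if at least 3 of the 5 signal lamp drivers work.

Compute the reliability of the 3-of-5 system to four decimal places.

0.9067

R = Σ_{i=3}^{5} C(5,i) p^i (1−p)^{5−i} with p = 0.760
C(5,3)·0.760^3·0.240^2 = 0.252850
C(5,4)·0.760^4·0.240^1 = 0.400346
C(5,5)·0.760^5·0.240^0 = 0.253553
Sum = 0.9067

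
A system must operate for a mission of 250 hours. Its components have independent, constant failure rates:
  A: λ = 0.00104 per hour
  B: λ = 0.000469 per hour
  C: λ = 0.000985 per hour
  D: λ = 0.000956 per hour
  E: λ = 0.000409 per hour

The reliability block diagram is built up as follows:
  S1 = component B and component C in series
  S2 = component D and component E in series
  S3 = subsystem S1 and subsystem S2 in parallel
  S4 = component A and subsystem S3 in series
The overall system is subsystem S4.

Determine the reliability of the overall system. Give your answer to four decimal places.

0.7031

R(A) = exp(−0.00104 × 250) = 0.771052
R(B) = exp(−0.000469 × 250) = 0.889363
R(C) = exp(−0.000985 × 250) = 0.781727
R(D) = exp(−0.000956 × 250) = 0.787415
R(E) = exp(−0.000409 × 250) = 0.902804
Series (B and C): 0.889363 × 0.781727 = 0.695239
Series (D and E): 0.787415 × 0.902804 = 0.710881
Parallel ([0.695239] and [0.710881]): 1 − (1 − 0.695239)(1 − 0.710881) = 0.911888
Series (A and [0.911888]): 0.771052 × 0.911888 = 0.7031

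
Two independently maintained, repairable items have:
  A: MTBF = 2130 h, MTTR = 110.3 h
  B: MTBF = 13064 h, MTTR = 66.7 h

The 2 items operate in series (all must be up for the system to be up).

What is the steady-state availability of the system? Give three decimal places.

A(A) = MTBF/(MTBF+MTTR) = 2130/(2130+110.3) = 0.950766
A(B) = MTBF/(MTBF+MTTR) = 13064/(13064+66.7) = 0.994920
Series availability: 0.950766 × 0.994920 = 0.946

0.946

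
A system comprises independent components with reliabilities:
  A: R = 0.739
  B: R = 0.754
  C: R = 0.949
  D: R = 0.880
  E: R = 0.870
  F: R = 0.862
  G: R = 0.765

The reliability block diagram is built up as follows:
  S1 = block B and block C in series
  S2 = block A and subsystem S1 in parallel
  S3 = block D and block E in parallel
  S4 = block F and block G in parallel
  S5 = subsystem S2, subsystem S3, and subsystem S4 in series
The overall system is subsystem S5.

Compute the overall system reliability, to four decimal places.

0.8818

Series (B and C): 0.754000 × 0.949000 = 0.715546
Parallel (A and [0.715546]): 1 − (1 − 0.739000)(1 − 0.715546) = 0.925758
Parallel (D and E): 1 − (1 − 0.880000)(1 − 0.870000) = 0.984400
Parallel (F and G): 1 − (1 − 0.862000)(1 − 0.765000) = 0.967570
Series ([0.925758], [0.984400], and [0.967570]): 0.925758 × 0.984400 × 0.967570 = 0.8818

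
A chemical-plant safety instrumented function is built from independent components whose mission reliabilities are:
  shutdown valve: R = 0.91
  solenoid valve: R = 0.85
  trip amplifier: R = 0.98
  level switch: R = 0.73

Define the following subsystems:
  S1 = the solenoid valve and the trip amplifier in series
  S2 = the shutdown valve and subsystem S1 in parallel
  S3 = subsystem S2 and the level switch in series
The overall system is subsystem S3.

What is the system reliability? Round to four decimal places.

0.7190

Series (solenoid valve and trip amplifier): 0.850000 × 0.980000 = 0.833000
Parallel (shutdown valve and [0.833000]): 1 − (1 − 0.910000)(1 − 0.833000) = 0.984970
Series ([0.984970] and level switch): 0.984970 × 0.730000 = 0.7190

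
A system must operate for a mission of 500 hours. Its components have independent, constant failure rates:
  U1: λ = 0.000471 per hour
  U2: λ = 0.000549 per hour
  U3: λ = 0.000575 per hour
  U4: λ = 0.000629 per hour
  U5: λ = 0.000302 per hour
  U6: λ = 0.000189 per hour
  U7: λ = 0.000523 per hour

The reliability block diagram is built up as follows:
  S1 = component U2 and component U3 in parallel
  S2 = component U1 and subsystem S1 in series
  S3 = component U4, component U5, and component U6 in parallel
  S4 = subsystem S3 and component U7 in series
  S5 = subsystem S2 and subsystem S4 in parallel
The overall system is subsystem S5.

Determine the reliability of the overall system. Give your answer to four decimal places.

0.9401

R(U1) = exp(−0.000471 × 500) = 0.790176
R(U2) = exp(−0.000549 × 500) = 0.759952
R(U3) = exp(−0.000575 × 500) = 0.750137
R(U4) = exp(−0.000629 × 500) = 0.730154
R(U5) = exp(−0.000302 × 500) = 0.859848
R(U6) = exp(−0.000189 × 500) = 0.909828
R(U7) = exp(−0.000523 × 500) = 0.769896
Parallel (U2 and U3): 1 − (1 − 0.759952)(1 − 0.750137) = 0.940021
Series (U1 and [0.940021]): 0.790176 × 0.940021 = 0.742782
Parallel (U4, U5, and U6): 1 − (1 − 0.730154)(1 − 0.859848)(1 − 0.909828) = 0.996590
Series ([0.996590] and U7): 0.996590 × 0.769896 = 0.767271
Parallel ([0.742782] and [0.767271]): 1 − (1 − 0.742782)(1 − 0.767271) = 0.9401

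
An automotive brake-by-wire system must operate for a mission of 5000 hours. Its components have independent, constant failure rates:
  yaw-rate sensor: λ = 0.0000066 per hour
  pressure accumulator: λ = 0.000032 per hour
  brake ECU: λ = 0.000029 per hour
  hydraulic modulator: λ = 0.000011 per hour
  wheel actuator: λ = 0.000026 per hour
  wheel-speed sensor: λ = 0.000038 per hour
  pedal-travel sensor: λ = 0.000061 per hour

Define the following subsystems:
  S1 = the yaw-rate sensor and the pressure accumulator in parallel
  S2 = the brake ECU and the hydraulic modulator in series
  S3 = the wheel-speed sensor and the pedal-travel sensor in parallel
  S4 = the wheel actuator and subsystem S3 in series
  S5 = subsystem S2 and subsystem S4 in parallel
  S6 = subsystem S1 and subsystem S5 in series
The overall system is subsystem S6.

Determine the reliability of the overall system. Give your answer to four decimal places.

0.9660

R(yaw-rate sensor) = exp(−0.0000066 × 5000) = 0.967539
R(pressure accumulator) = exp(−0.000032 × 5000) = 0.852144
R(brake ECU) = exp(−0.000029 × 5000) = 0.865022
R(hydraulic modulator) = exp(−0.000011 × 5000) = 0.946485
R(wheel actuator) = exp(−0.000026 × 5000) = 0.878095
R(wheel-speed sensor) = exp(−0.000038 × 5000) = 0.826959
R(pedal-travel sensor) = exp(−0.000061 × 5000) = 0.737123
Parallel (yaw-rate sensor and pressure accumulator): 1 − (1 − 0.967539)(1 − 0.852144) = 0.995200
Series (brake ECU and hydraulic modulator): 0.865022 × 0.946485 = 0.818730
Parallel (wheel-speed sensor and pedal-travel sensor): 1 − (1 − 0.826959)(1 − 0.737123) = 0.954512
Series (wheel actuator and [0.954512]): 0.878095 × 0.954512 = 0.838152
Parallel ([0.818730] and [0.838152]): 1 − (1 − 0.818730)(1 − 0.838152) = 0.970662
Series ([0.995200] and [0.970662]): 0.995200 × 0.970662 = 0.9660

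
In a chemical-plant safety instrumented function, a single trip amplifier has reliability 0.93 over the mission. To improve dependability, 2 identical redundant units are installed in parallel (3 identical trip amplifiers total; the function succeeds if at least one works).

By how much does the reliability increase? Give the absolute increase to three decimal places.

R_before = 0.93
R_after = 1 − (1 − 0.93)^3 = 1.000
ΔR = 1.000 − 0.93 = 0.070

0.070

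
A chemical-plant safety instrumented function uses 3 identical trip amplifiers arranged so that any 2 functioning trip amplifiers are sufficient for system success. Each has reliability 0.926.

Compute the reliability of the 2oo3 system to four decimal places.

0.9844

R = Σ_{i=2}^{3} C(3,i) p^i (1−p)^{3−i} with p = 0.926
C(3,2)·0.926^2·0.074^1 = 0.190360
C(3,3)·0.926^3·0.074^0 = 0.794023
Sum = 0.9844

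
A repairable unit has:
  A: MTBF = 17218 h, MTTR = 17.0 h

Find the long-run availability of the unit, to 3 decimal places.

0.999

A(A) = MTBF/(MTBF+MTTR) = 17218/(17218+17.0) = 0.999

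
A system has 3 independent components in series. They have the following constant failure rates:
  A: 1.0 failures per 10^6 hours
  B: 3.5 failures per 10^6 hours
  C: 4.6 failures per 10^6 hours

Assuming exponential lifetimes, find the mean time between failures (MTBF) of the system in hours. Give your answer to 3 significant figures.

Series of exponential components: λ_sys = Σ λ_i
λ_sys = 0.0000010 + 0.0000035 + 0.0000046 = 9.1000e-06 /h
MTBF = 1 / λ_sys = 110000 h

110000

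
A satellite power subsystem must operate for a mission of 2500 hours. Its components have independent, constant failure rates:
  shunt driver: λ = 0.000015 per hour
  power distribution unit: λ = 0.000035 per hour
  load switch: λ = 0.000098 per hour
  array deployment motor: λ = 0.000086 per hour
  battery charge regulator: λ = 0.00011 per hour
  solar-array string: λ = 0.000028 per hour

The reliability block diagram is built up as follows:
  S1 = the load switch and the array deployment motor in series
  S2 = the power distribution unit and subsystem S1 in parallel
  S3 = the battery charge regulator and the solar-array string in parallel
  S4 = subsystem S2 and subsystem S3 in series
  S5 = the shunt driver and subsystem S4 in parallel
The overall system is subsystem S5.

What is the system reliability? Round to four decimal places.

0.9983

R(shunt driver) = exp(−0.000015 × 2500) = 0.963194
R(power distribution unit) = exp(−0.000035 × 2500) = 0.916219
R(load switch) = exp(−0.000098 × 2500) = 0.782705
R(array deployment motor) = exp(−0.000086 × 2500) = 0.806541
R(battery charge regulator) = exp(−0.00011 × 2500) = 0.759572
R(solar-array string) = exp(−0.000028 × 2500) = 0.932394
Series (load switch and array deployment motor): 0.782705 × 0.806541 = 0.631284
Parallel (power distribution unit and [0.631284]): 1 − (1 − 0.916219)(1 − 0.631284) = 0.969109
Parallel (battery charge regulator and solar-array string): 1 − (1 − 0.759572)(1 − 0.932394) = 0.983746
Series ([0.969109] and [0.983746]): 0.969109 × 0.983746 = 0.953357
Parallel (shunt driver and [0.953357]): 1 − (1 − 0.963194)(1 − 0.953357) = 0.9983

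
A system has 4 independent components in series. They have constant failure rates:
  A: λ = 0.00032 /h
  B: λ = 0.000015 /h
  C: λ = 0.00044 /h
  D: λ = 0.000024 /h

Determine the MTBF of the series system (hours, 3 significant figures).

1250

Series of exponential components: λ_sys = Σ λ_i
λ_sys = 0.00032 + 0.000015 + 0.00044 + 0.000024 = 7.9900e-04 /h
MTBF = 1 / λ_sys = 1250 h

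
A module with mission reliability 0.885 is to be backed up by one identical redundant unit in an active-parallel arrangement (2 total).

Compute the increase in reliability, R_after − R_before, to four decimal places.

0.1018

R_before = 0.885
R_after = 1 − (1 − 0.885)^2 = 0.9868
ΔR = 0.9868 − 0.885 = 0.1018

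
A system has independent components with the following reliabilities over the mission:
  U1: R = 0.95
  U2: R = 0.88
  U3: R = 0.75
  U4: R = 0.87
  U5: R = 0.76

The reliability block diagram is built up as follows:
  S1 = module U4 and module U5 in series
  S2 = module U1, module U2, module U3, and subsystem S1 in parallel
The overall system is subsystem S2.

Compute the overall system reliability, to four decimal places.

0.9995

Series (U4 and U5): 0.870000 × 0.760000 = 0.661200
Parallel (U1, U2, U3, and [0.661200]): 1 − (1 − 0.950000)(1 − 0.880000)(1 − 0.750000)(1 − 0.661200) = 0.9995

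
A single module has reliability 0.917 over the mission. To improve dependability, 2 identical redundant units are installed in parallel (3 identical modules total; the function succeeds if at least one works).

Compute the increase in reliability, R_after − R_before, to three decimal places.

R_before = 0.917
R_after = 1 − (1 − 0.917)^3 = 0.999
ΔR = 0.999 − 0.917 = 0.082

0.082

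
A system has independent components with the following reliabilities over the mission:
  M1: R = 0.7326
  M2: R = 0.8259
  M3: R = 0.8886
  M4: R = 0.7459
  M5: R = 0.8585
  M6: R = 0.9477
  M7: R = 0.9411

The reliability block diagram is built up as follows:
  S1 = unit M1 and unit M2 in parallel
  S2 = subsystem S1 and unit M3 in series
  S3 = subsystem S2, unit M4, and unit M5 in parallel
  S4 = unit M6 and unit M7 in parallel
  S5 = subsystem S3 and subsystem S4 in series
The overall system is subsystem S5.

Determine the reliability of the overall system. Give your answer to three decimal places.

0.991

Parallel (M1 and M2): 1 − (1 − 0.73260)(1 − 0.82590) = 0.95345
Series ([0.95345] and M3): 0.95345 × 0.88860 = 0.84724
Parallel ([0.84724], M4, and M5): 1 − (1 − 0.84724)(1 − 0.74590)(1 − 0.85850) = 0.99451
Parallel (M6 and M7): 1 − (1 − 0.94770)(1 − 0.94110) = 0.99692
Series ([0.99451] and [0.99692]): 0.99451 × 0.99692 = 0.991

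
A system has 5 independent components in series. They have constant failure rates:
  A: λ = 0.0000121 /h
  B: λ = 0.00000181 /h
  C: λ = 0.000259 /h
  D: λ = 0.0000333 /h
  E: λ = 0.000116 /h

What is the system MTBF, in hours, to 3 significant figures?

2370

Series of exponential components: λ_sys = Σ λ_i
λ_sys = 0.0000121 + 0.00000181 + 0.000259 + 0.0000333 + 0.000116 = 4.2221e-04 /h
MTBF = 1 / λ_sys = 2370 h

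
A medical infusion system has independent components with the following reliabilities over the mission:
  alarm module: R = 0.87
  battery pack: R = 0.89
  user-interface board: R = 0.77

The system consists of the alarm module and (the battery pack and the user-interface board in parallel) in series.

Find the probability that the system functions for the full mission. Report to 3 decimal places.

Parallel (battery pack and user-interface board): 1 − (1 − 0.89000)(1 − 0.77000) = 0.97470
Series (alarm module and [0.97470]): 0.87000 × 0.97470 = 0.848

0.848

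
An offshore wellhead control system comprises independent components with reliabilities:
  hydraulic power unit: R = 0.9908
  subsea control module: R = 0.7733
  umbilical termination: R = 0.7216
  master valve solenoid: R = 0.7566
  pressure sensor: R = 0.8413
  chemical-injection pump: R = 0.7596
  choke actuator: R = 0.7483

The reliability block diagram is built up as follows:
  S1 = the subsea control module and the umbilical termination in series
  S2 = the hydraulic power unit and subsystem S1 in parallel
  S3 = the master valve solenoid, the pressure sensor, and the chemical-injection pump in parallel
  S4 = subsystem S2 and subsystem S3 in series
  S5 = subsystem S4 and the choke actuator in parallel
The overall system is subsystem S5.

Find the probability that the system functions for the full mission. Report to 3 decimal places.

0.997

Series (subsea control module and umbilical termination): 0.77330 × 0.72160 = 0.55801
Parallel (hydraulic power unit and [0.55801]): 1 − (1 − 0.99080)(1 − 0.55801) = 0.99593
Parallel (master valve solenoid, pressure sensor, and chemical-injection pump): 1 − (1 − 0.75660)(1 − 0.84130)(1 − 0.75960) = 0.99071
Series ([0.99593] and [0.99071]): 0.99593 × 0.99071 = 0.98668
Parallel ([0.98668] and choke actuator): 1 − (1 − 0.98668)(1 − 0.74830) = 0.997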